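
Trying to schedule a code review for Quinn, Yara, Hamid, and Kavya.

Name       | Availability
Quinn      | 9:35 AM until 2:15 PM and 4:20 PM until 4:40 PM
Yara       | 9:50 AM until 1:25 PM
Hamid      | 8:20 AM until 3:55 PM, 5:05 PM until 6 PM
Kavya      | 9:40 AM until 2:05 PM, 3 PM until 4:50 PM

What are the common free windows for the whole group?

Quinn ∩ Yara: 09:50-13:25.
Quinn ∩ Yara ∩ Hamid: 09:50-13:25.
Quinn ∩ Yara ∩ Hamid ∩ Kavya: 09:50-13:25.
Those are the intersection windows.

09:50-13:25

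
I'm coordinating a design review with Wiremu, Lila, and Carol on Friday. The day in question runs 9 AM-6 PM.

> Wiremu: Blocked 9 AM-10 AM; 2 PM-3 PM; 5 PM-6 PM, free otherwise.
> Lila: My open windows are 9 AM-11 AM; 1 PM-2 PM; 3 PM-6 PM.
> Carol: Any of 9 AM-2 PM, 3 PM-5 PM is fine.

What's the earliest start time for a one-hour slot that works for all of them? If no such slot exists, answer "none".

10:00

Wiremu free: 10:00-14:00, 15:00-17:00 (invert busy blocks within the working day).
Lila free: 09:00-11:00, 13:00-14:00, 15:00-18:00.
Carol free: 09:00-14:00, 15:00-17:00.
Wiremu ∩ Lila: 10:00-11:00, 13:00-14:00, 15:00-17:00.
Wiremu ∩ Lila ∩ Carol: 10:00-11:00, 13:00-14:00, 15:00-17:00.
So the common availability across everyone is 10:00-11:00, 13:00-14:00, 15:00-17:00.
The first common window of at least 60 minutes is 10:00-11:00, so the earliest start is 10:00.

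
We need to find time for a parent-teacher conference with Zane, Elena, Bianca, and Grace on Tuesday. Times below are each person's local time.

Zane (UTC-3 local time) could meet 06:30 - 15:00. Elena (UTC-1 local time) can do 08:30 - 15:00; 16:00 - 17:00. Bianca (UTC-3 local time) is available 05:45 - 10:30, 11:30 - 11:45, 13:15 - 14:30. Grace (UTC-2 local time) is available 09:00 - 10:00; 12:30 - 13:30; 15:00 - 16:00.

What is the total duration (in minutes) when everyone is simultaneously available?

105

Zane in UTC: 09:30-18:00 (add 3h to convert from UTC-3).
Elena in UTC: 09:30-16:00, 17:00-18:00 (add 1h to convert from UTC-1).
Bianca in UTC: 08:45-13:30, 14:30-14:45, 16:15-17:30 (add 3h to convert from UTC-3).
Grace in UTC: 11:00-12:00, 14:30-15:30, 17:00-18:00 (add 2h to convert from UTC-2).
Zane ∩ Elena: 09:30-16:00, 17:00-18:00.
Zane ∩ Elena ∩ Bianca: 09:30-13:30, 14:30-14:45, 17:00-17:30.
Zane ∩ Elena ∩ Bianca ∩ Grace: 11:00-12:00, 14:30-14:45, 17:00-17:30.
Those are the intersection windows.
Summing the common windows: 60 + 15 + 30 = 105 minutes.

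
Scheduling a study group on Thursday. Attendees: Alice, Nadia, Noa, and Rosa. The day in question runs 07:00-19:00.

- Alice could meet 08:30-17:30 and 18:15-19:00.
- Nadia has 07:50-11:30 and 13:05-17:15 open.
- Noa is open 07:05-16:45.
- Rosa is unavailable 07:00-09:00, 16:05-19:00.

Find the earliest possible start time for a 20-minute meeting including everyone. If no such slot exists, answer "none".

Alice free: 08:30-17:30, 18:15-19:00.
Nadia free: 07:50-11:30, 13:05-17:15.
Noa free: 07:05-16:45.
Rosa free: 09:00-16:05 (invert busy blocks within the working day).
Alice ∩ Nadia: 08:30-11:30, 13:05-17:15.
Alice ∩ Nadia ∩ Noa: 08:30-11:30, 13:05-16:45.
Alice ∩ Nadia ∩ Noa ∩ Rosa: 09:00-11:30, 13:05-16:05.
The first common window of at least 20 minutes is 09:00-11:30, so the earliest start is 09:00.

09:00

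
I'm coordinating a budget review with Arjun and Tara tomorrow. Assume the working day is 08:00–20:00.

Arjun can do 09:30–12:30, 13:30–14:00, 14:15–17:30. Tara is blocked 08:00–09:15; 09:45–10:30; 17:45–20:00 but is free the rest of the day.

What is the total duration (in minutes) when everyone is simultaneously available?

Arjun free: 09:30-12:30, 13:30-14:00, 14:15-17:30.
Tara free: 09:15-09:45, 10:30-17:45 (invert busy blocks within the working day).
Arjun ∩ Tara: 09:30-09:45, 10:30-12:30, 13:30-14:00, 14:15-17:30.
Summing the common windows: 15 + 120 + 30 + 195 = 360 minutes.

360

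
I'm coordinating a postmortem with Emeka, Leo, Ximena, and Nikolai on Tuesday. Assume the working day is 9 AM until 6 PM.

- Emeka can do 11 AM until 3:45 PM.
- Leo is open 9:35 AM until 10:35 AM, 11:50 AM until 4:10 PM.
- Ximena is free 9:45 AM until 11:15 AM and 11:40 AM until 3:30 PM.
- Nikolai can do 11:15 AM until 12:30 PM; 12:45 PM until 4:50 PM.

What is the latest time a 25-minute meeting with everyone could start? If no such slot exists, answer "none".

15:05

Emeka ∩ Leo: 11:50-15:45.
Emeka ∩ Leo ∩ Ximena: 11:50-15:30.
Emeka ∩ Leo ∩ Ximena ∩ Nikolai: 11:50-12:30, 12:45-15:30.
So the common availability across everyone is 11:50-12:30, 12:45-15:30.
The last common window of at least 25 minutes is 12:45-15:30; a 25-minute meeting can start as late as 15:05 and still end by 15:30.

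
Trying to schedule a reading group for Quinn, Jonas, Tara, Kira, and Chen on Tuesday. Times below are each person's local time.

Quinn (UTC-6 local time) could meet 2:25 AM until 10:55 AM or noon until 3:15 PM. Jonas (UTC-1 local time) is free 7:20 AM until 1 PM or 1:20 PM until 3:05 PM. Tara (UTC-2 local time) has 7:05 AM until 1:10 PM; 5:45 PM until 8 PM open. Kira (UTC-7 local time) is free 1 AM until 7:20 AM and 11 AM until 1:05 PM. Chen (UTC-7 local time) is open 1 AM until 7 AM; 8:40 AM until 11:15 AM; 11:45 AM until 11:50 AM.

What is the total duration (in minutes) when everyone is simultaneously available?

Quinn in UTC: 08:25-16:55, 18:00-21:15 (add 6h to convert from UTC-6).
Jonas in UTC: 08:20-14:00, 14:20-16:05 (add 1h to convert from UTC-1).
Tara in UTC: 09:05-15:10, 19:45-22:00 (add 2h to convert from UTC-2).
Kira in UTC: 08:00-14:20, 18:00-20:05 (add 7h to convert from UTC-7).
Chen in UTC: 08:00-14:00, 15:40-18:15, 18:45-18:50 (add 7h to convert from UTC-7).
Quinn ∩ Jonas: 08:25-14:00, 14:20-16:05.
Quinn ∩ Jonas ∩ Tara: 09:05-14:00, 14:20-15:10.
Quinn ∩ Jonas ∩ Tara ∩ Kira: 09:05-14:00.
Quinn ∩ Jonas ∩ Tara ∩ Kira ∩ Chen: 09:05-14:00.
Those are the intersection windows.
That's a single block of 295 minutes.

295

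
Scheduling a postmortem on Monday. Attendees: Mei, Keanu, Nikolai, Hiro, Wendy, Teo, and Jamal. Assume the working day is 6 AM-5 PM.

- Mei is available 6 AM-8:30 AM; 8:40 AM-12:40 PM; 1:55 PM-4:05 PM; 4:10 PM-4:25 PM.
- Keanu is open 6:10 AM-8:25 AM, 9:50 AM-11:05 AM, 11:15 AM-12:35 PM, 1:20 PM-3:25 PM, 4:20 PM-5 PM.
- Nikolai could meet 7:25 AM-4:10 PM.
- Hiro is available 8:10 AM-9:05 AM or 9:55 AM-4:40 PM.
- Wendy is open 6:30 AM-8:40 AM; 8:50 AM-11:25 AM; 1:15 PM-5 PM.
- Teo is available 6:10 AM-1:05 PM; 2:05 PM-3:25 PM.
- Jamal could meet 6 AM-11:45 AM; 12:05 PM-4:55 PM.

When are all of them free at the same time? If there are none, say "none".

08:10-08:25, 09:55-11:05, 11:15-11:25, 14:05-15:25

Mei ∩ Keanu: 06:10-08:25, 09:50-11:05, 11:15-12:35, 13:55-15:25, 16:20-16:25.
Mei ∩ Keanu ∩ Nikolai: 07:25-08:25, 09:50-11:05, 11:15-12:35, 13:55-15:25.
Mei ∩ Keanu ∩ Nikolai ∩ Hiro: 08:10-08:25, 09:55-11:05, 11:15-12:35, 13:55-15:25.
Mei ∩ Keanu ∩ Nikolai ∩ Hiro ∩ Wendy: 08:10-08:25, 09:55-11:05, 11:15-11:25, 13:55-15:25.
Mei ∩ Keanu ∩ Nikolai ∩ Hiro ∩ Wendy ∩ Teo: 08:10-08:25, 09:55-11:05, 11:15-11:25, 14:05-15:25.
Mei ∩ Keanu ∩ Nikolai ∩ Hiro ∩ Wendy ∩ Teo ∩ Jamal: 08:10-08:25, 09:55-11:05, 11:15-11:25, 14:05-15:25.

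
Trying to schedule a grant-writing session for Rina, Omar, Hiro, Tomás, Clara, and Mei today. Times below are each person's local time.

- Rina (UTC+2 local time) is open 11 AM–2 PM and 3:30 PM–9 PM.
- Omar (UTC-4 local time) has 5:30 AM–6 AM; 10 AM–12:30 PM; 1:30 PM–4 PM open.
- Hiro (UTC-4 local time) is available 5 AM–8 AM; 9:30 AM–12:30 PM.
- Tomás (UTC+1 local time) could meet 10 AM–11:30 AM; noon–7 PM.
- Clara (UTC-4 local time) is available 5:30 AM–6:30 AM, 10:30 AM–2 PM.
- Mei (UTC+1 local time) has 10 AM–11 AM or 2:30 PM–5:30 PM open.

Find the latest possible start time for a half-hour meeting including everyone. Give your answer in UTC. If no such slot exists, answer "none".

Rina in UTC: 09:00-12:00, 13:30-19:00 (subtract 2h to convert from UTC+2).
Omar in UTC: 09:30-10:00, 14:00-16:30, 17:30-20:00 (add 4h to convert from UTC-4).
Hiro in UTC: 09:00-12:00, 13:30-16:30 (add 4h to convert from UTC-4).
Tomás in UTC: 09:00-10:30, 11:00-18:00 (subtract 1h to convert from UTC+1).
Clara in UTC: 09:30-10:30, 14:30-18:00 (add 4h to convert from UTC-4).
Mei in UTC: 09:00-10:00, 13:30-16:30 (subtract 1h to convert from UTC+1).
Rina ∩ Omar: 09:30-10:00, 14:00-16:30, 17:30-19:00.
Rina ∩ Omar ∩ Hiro: 09:30-10:00, 14:00-16:30.
Rina ∩ Omar ∩ Hiro ∩ Tomás: 09:30-10:00, 14:00-16:30.
Rina ∩ Omar ∩ Hiro ∩ Tomás ∩ Clara: 09:30-10:00, 14:30-16:30.
Rina ∩ Omar ∩ Hiro ∩ Tomás ∩ Clara ∩ Mei: 09:30-10:00, 14:30-16:30.
The last common window of at least 30 minutes is 14:30-16:30; a 30-minute meeting can start as late as 16:00 and still end by 16:30.

16:00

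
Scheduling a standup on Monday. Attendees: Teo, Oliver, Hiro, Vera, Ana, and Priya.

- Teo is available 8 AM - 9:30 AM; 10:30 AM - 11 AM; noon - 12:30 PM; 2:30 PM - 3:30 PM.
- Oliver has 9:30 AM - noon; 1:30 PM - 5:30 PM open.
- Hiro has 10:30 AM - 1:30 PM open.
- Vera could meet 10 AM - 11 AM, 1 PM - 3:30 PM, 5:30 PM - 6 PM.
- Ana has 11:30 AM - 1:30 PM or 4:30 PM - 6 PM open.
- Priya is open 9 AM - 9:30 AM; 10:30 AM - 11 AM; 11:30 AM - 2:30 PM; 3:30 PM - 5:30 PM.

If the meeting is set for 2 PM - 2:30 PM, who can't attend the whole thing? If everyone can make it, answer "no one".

Teo: not fully free for 14:00-14:30. Oliver: free for 14:00-14:30. Hiro: not fully free for 14:00-14:30. Vera: free for 14:00-14:30. Ana: not fully free for 14:00-14:30. Priya: free for 14:00-14:30.

Ana, Hiro, Teo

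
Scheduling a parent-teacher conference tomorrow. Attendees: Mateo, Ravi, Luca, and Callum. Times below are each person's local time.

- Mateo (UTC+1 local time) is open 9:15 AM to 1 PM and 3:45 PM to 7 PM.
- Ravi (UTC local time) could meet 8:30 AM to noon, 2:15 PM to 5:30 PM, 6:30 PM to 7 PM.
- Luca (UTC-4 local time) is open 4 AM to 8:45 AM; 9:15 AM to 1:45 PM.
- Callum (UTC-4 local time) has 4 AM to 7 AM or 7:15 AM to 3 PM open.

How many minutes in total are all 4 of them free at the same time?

Mateo in UTC: 08:15-12:00, 14:45-18:00 (subtract 1h to convert from UTC+1).
Ravi in UTC: 08:30-12:00, 14:15-17:30, 18:30-19:00.
Luca in UTC: 08:00-12:45, 13:15-17:45 (add 4h to convert from UTC-4).
Callum in UTC: 08:00-11:00, 11:15-19:00 (add 4h to convert from UTC-4).
Mateo ∩ Ravi: 08:30-12:00, 14:45-17:30.
Mateo ∩ Ravi ∩ Luca: 08:30-12:00, 14:45-17:30.
Mateo ∩ Ravi ∩ Luca ∩ Callum: 08:30-11:00, 11:15-12:00, 14:45-17:30.
Summing the common windows: 150 + 45 + 165 = 360 minutes.

360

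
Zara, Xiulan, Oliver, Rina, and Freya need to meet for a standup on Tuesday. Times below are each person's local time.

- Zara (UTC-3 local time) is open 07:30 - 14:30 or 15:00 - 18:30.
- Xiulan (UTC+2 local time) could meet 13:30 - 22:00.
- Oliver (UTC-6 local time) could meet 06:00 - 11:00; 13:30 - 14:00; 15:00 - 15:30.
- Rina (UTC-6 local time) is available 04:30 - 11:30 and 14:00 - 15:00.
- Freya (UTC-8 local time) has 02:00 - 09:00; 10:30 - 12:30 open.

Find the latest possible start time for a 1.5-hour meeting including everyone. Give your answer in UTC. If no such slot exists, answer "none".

Zara in UTC: 10:30-17:30, 18:00-21:30 (add 3h to convert from UTC-3).
Xiulan in UTC: 11:30-20:00 (subtract 2h to convert from UTC+2).
Oliver in UTC: 12:00-17:00, 19:30-20:00, 21:00-21:30 (add 6h to convert from UTC-6).
Rina in UTC: 10:30-17:30, 20:00-21:00 (add 6h to convert from UTC-6).
Freya in UTC: 10:00-17:00, 18:30-20:30 (add 8h to convert from UTC-8).
Zara ∩ Xiulan: 11:30-17:30, 18:00-20:00.
Zara ∩ Xiulan ∩ Oliver: 12:00-17:00, 19:30-20:00.
Zara ∩ Xiulan ∩ Oliver ∩ Rina: 12:00-17:00.
Zara ∩ Xiulan ∩ Oliver ∩ Rina ∩ Freya: 12:00-17:00.
The last common window of at least 90 minutes is 12:00-17:00; a 90-minute meeting can start as late as 15:30 and still end by 17:00.

15:30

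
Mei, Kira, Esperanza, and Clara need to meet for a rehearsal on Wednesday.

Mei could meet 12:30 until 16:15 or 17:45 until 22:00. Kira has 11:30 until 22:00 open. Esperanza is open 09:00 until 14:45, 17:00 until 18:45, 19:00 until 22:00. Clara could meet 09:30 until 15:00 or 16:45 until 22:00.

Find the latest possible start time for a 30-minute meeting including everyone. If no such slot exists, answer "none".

Mei ∩ Kira: 12:30-16:15, 17:45-22:00.
Mei ∩ Kira ∩ Esperanza: 12:30-14:45, 17:45-18:45, 19:00-22:00.
Mei ∩ Kira ∩ Esperanza ∩ Clara: 12:30-14:45, 17:45-18:45, 19:00-22:00.
The last common window of at least 30 minutes is 19:00-22:00; a 30-minute meeting can start as late as 21:30 and still end by 22:00.

21:30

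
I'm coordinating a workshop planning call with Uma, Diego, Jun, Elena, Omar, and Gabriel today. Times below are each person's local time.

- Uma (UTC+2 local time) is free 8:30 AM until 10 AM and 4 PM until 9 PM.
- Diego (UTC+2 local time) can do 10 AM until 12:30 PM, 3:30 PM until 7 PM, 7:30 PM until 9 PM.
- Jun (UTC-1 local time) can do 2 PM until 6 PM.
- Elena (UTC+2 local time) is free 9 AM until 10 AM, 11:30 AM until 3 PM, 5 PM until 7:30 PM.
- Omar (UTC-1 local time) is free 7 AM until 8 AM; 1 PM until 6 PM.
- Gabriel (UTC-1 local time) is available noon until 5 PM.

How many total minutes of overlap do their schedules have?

Uma in UTC: 06:30-08:00, 14:00-19:00 (subtract 2h to convert from UTC+2).
Diego in UTC: 08:00-10:30, 13:30-17:00, 17:30-19:00 (subtract 2h to convert from UTC+2).
Jun in UTC: 15:00-19:00 (add 1h to convert from UTC-1).
Elena in UTC: 07:00-08:00, 09:30-13:00, 15:00-17:30 (subtract 2h to convert from UTC+2).
Omar in UTC: 08:00-09:00, 14:00-19:00 (add 1h to convert from UTC-1).
Gabriel in UTC: 13:00-18:00 (add 1h to convert from UTC-1).
Uma ∩ Diego: 14:00-17:00, 17:30-19:00.
Uma ∩ Diego ∩ Jun: 15:00-17:00, 17:30-19:00.
Uma ∩ Diego ∩ Jun ∩ Elena: 15:00-17:00.
Uma ∩ Diego ∩ Jun ∩ Elena ∩ Omar: 15:00-17:00.
Uma ∩ Diego ∩ Jun ∩ Elena ∩ Omar ∩ Gabriel: 15:00-17:00.
Those are the intersection windows.
That's a single block of 120 minutes.

120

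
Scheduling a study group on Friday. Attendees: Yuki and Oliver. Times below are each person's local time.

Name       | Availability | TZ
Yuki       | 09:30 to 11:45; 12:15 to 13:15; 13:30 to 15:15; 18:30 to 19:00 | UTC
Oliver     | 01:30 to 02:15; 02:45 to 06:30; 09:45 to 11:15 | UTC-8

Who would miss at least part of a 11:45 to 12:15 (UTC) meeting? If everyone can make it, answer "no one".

Yuki

Yuki in UTC: 09:30-11:45, 12:15-13:15, 13:30-15:15, 18:30-19:00.
Oliver in UTC: 09:30-10:15, 10:45-14:30, 17:45-19:15 (add 8h to convert from UTC-8).
Yuki: not fully free for 11:45-12:15. Oliver: free for 11:45-12:15.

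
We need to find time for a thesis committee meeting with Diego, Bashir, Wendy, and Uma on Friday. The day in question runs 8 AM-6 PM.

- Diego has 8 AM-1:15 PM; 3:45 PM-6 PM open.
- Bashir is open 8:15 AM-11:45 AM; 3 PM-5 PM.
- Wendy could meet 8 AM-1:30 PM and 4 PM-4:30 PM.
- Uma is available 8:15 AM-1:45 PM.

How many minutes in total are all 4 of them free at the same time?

Diego ∩ Bashir: 08:15-11:45, 15:45-17:00.
Diego ∩ Bashir ∩ Wendy: 08:15-11:45, 16:00-16:30.
Diego ∩ Bashir ∩ Wendy ∩ Uma: 08:15-11:45.
That's a single block of 210 minutes.

210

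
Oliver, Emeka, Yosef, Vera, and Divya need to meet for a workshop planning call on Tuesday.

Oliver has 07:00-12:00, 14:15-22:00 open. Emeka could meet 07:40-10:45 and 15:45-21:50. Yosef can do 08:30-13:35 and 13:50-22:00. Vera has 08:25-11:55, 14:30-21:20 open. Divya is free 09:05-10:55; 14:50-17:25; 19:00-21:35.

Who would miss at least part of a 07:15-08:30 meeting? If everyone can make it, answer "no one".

Divya, Emeka, Vera, Yosef

Oliver: free for 07:15-08:30. Emeka: not fully free for 07:15-08:30. Yosef: not fully free for 07:15-08:30. Vera: not fully free for 07:15-08:30. Divya: not fully free for 07:15-08:30.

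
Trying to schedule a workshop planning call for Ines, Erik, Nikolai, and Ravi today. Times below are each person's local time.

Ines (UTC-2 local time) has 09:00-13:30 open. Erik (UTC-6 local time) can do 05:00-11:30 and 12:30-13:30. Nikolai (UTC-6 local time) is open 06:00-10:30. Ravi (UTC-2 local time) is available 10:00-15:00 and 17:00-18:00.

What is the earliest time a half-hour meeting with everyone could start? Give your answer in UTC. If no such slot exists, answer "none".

12:00

Ines in UTC: 11:00-15:30 (add 2h to convert from UTC-2).
Erik in UTC: 11:00-17:30, 18:30-19:30 (add 6h to convert from UTC-6).
Nikolai in UTC: 12:00-16:30 (add 6h to convert from UTC-6).
Ravi in UTC: 12:00-17:00, 19:00-20:00 (add 2h to convert from UTC-2).
Ines ∩ Erik: 11:00-15:30.
Ines ∩ Erik ∩ Nikolai: 12:00-15:30.
Ines ∩ Erik ∩ Nikolai ∩ Ravi: 12:00-15:30.
The first common window of at least 30 minutes is 12:00-15:30, so the earliest start is 12:00.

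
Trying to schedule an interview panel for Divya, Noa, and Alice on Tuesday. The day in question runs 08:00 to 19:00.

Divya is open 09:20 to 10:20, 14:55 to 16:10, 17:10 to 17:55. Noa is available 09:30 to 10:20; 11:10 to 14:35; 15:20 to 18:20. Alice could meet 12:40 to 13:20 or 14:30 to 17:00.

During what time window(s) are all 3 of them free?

15:20-16:10

Divya ∩ Noa: 09:30-10:20, 15:20-16:10, 17:10-17:55.
Divya ∩ Noa ∩ Alice: 15:20-16:10.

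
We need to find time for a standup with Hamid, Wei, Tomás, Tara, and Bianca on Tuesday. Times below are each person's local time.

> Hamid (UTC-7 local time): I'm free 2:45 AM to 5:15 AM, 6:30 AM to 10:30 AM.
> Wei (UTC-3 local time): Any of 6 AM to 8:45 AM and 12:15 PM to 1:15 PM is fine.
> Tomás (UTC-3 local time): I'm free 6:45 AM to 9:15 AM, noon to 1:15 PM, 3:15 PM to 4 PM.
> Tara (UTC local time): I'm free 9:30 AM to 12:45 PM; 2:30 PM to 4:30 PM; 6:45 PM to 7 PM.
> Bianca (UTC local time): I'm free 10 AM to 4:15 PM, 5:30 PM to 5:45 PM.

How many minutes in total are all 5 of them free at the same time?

Hamid in UTC: 09:45-12:15, 13:30-17:30 (add 7h to convert from UTC-7).
Wei in UTC: 09:00-11:45, 15:15-16:15 (add 3h to convert from UTC-3).
Tomás in UTC: 09:45-12:15, 15:00-16:15, 18:15-19:00 (add 3h to convert from UTC-3).
Tara in UTC: 09:30-12:45, 14:30-16:30, 18:45-19:00.
Bianca in UTC: 10:00-16:15, 17:30-17:45.
Hamid ∩ Wei: 09:45-11:45, 15:15-16:15.
Hamid ∩ Wei ∩ Tomás: 09:45-11:45, 15:15-16:15.
Hamid ∩ Wei ∩ Tomás ∩ Tara: 09:45-11:45, 15:15-16:15.
Hamid ∩ Wei ∩ Tomás ∩ Tara ∩ Bianca: 10:00-11:45, 15:15-16:15.
So the common availability across everyone is 10:00-11:45, 15:15-16:15.
Summing the common windows: 105 + 60 = 165 minutes.

165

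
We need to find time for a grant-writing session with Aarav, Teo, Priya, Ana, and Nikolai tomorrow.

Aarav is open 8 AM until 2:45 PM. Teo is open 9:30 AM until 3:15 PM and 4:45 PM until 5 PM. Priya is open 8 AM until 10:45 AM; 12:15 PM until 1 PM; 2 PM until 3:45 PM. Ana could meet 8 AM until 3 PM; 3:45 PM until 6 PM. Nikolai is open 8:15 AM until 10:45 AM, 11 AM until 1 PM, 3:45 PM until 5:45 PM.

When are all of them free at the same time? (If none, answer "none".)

Aarav ∩ Teo: 09:30-14:45.
Aarav ∩ Teo ∩ Priya: 09:30-10:45, 12:15-13:00, 14:00-14:45.
Aarav ∩ Teo ∩ Priya ∩ Ana: 09:30-10:45, 12:15-13:00, 14:00-14:45.
Aarav ∩ Teo ∩ Priya ∩ Ana ∩ Nikolai: 09:30-10:45, 12:15-13:00.
Those are the intersection windows.

09:30-10:45, 12:15-13:00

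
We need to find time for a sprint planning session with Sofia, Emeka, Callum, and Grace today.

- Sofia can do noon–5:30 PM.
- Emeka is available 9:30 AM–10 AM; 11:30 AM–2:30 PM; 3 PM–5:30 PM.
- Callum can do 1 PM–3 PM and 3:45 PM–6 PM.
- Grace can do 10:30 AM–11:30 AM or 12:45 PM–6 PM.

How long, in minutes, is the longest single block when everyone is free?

Sofia ∩ Emeka: 12:00-14:30, 15:00-17:30.
Sofia ∩ Emeka ∩ Callum: 13:00-14:30, 15:45-17:30.
Sofia ∩ Emeka ∩ Callum ∩ Grace: 13:00-14:30, 15:45-17:30.
The longest is 15:45-17:30 at 105 minutes.

105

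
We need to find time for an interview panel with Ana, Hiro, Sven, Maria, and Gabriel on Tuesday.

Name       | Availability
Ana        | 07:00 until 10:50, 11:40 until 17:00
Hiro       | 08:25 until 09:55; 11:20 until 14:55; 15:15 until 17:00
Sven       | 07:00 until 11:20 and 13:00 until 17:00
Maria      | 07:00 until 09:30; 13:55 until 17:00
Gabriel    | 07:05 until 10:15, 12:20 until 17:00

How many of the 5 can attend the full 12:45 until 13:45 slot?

Ana, Hiro, and Gabriel can make the full 12:45-13:45 slot — that's 3.

3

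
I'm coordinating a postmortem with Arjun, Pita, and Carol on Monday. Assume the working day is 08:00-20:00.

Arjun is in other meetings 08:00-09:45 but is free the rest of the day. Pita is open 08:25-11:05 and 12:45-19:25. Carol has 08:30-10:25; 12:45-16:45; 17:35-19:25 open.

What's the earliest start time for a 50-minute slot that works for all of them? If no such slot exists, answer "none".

Arjun free: 09:45-20:00 (invert busy blocks within the working day).
Pita free: 08:25-11:05, 12:45-19:25.
Carol free: 08:30-10:25, 12:45-16:45, 17:35-19:25.
Arjun ∩ Pita: 09:45-11:05, 12:45-19:25.
Arjun ∩ Pita ∩ Carol: 09:45-10:25, 12:45-16:45, 17:35-19:25.
Those are the intersection windows.
The first common window of at least 50 minutes is 12:45-16:45, so the earliest start is 12:45.

12:45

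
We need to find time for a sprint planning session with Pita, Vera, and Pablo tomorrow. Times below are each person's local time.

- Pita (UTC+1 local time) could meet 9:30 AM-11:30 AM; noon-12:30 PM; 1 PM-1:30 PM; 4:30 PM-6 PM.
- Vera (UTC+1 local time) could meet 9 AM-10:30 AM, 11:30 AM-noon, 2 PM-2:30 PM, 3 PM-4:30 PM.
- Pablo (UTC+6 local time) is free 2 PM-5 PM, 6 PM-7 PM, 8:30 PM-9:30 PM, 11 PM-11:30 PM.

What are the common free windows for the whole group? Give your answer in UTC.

Pita in UTC: 08:30-10:30, 11:00-11:30, 12:00-12:30, 15:30-17:00 (subtract 1h to convert from UTC+1).
Vera in UTC: 08:00-09:30, 10:30-11:00, 13:00-13:30, 14:00-15:30 (subtract 1h to convert from UTC+1).
Pablo in UTC: 08:00-11:00, 12:00-13:00, 14:30-15:30, 17:00-17:30 (subtract 6h to convert from UTC+6).
Pita ∩ Vera: 08:30-09:30.
Pita ∩ Vera ∩ Pablo: 08:30-09:30.

08:30-09:30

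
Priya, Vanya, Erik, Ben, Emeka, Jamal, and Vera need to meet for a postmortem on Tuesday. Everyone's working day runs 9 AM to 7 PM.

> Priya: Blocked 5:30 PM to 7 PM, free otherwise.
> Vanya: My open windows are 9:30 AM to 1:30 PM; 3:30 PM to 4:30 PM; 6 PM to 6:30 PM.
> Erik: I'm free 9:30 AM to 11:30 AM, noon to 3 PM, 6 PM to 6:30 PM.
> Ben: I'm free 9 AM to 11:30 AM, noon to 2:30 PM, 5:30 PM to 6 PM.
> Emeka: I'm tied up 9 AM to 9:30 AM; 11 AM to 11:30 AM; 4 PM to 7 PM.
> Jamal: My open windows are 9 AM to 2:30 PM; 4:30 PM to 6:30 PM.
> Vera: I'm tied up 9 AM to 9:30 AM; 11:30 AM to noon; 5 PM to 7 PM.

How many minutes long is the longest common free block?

90

Priya free: 09:00-17:30 (invert busy blocks within the working day).
Vanya free: 09:30-13:30, 15:30-16:30, 18:00-18:30.
Erik free: 09:30-11:30, 12:00-15:00, 18:00-18:30.
Ben free: 09:00-11:30, 12:00-14:30, 17:30-18:00.
Emeka free: 09:30-11:00, 11:30-16:00 (invert busy blocks within the working day).
Jamal free: 09:00-14:30, 16:30-18:30.
Vera free: 09:30-11:30, 12:00-17:00 (invert busy blocks within the working day).
Priya ∩ Vanya: 09:30-13:30, 15:30-16:30.
Priya ∩ Vanya ∩ Erik: 09:30-11:30, 12:00-13:30.
Priya ∩ Vanya ∩ Erik ∩ Ben: 09:30-11:30, 12:00-13:30.
Priya ∩ Vanya ∩ Erik ∩ Ben ∩ Emeka: 09:30-11:00, 12:00-13:30.
Priya ∩ Vanya ∩ Erik ∩ Ben ∩ Emeka ∩ Jamal: 09:30-11:00, 12:00-13:30.
Priya ∩ Vanya ∩ Erik ∩ Ben ∩ Emeka ∩ Jamal ∩ Vera: 09:30-11:00, 12:00-13:30.
The longest is 09:30-11:00 at 90 minutes.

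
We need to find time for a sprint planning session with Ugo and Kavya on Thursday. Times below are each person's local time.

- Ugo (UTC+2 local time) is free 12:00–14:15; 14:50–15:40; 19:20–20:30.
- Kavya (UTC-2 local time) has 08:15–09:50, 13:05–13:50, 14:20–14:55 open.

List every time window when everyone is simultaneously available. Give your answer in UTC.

Ugo in UTC: 10:00-12:15, 12:50-13:40, 17:20-18:30 (subtract 2h to convert from UTC+2).
Kavya in UTC: 10:15-11:50, 15:05-15:50, 16:20-16:55 (add 2h to convert from UTC-2).
Ugo ∩ Kavya: 10:15-11:50.

10:15-11:50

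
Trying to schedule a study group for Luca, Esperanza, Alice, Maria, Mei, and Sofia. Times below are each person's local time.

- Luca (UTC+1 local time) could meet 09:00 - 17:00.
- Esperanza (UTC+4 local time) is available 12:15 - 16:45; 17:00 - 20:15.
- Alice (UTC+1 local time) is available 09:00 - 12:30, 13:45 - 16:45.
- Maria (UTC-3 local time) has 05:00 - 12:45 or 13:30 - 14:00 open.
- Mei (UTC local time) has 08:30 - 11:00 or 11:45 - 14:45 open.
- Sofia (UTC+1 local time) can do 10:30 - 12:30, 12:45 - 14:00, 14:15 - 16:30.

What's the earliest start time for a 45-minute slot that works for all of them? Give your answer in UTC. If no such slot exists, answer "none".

Luca in UTC: 08:00-16:00 (subtract 1h to convert from UTC+1).
Esperanza in UTC: 08:15-12:45, 13:00-16:15 (subtract 4h to convert from UTC+4).
Alice in UTC: 08:00-11:30, 12:45-15:45 (subtract 1h to convert from UTC+1).
Maria in UTC: 08:00-15:45, 16:30-17:00 (add 3h to convert from UTC-3).
Mei in UTC: 08:30-11:00, 11:45-14:45.
Sofia in UTC: 09:30-11:30, 11:45-13:00, 13:15-15:30 (subtract 1h to convert from UTC+1).
Luca ∩ Esperanza: 08:15-12:45, 13:00-16:00.
Luca ∩ Esperanza ∩ Alice: 08:15-11:30, 13:00-15:45.
Luca ∩ Esperanza ∩ Alice ∩ Maria: 08:15-11:30, 13:00-15:45.
Luca ∩ Esperanza ∩ Alice ∩ Maria ∩ Mei: 08:30-11:00, 13:00-14:45.
Luca ∩ Esperanza ∩ Alice ∩ Maria ∩ Mei ∩ Sofia: 09:30-11:00, 13:15-14:45.
Those are the intersection windows.
The first common window of at least 45 minutes is 09:30-11:00, so the earliest start is 09:30.

09:30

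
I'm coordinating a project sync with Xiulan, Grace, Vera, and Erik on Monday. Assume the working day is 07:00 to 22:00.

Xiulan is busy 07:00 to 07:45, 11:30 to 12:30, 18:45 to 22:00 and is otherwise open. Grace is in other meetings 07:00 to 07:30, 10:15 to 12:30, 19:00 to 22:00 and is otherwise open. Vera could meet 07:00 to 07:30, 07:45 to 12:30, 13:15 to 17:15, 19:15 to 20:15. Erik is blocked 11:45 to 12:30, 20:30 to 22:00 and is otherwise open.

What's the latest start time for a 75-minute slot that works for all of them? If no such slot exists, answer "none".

Xiulan free: 07:45-11:30, 12:30-18:45 (invert busy blocks within the working day).
Grace free: 07:30-10:15, 12:30-19:00 (invert busy blocks within the working day).
Vera free: 07:00-07:30, 07:45-12:30, 13:15-17:15, 19:15-20:15.
Erik free: 07:00-11:45, 12:30-20:30 (invert busy blocks within the working day).
Xiulan ∩ Grace: 07:45-10:15, 12:30-18:45.
Xiulan ∩ Grace ∩ Vera: 07:45-10:15, 13:15-17:15.
Xiulan ∩ Grace ∩ Vera ∩ Erik: 07:45-10:15, 13:15-17:15.
The last common window of at least 75 minutes is 13:15-17:15; a 75-minute meeting can start as late as 16:00 and still end by 17:15.

16:00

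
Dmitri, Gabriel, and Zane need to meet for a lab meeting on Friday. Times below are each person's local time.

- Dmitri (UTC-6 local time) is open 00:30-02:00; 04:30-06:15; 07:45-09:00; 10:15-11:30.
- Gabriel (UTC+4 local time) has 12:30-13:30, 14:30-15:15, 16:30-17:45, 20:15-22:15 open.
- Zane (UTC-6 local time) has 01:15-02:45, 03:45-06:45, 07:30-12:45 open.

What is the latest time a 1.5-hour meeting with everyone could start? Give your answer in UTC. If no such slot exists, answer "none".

Dmitri in UTC: 06:30-08:00, 10:30-12:15, 13:45-15:00, 16:15-17:30 (add 6h to convert from UTC-6).
Gabriel in UTC: 08:30-09:30, 10:30-11:15, 12:30-13:45, 16:15-18:15 (subtract 4h to convert from UTC+4).
Zane in UTC: 07:15-08:45, 09:45-12:45, 13:30-18:45 (add 6h to convert from UTC-6).
Dmitri ∩ Gabriel: 10:30-11:15, 16:15-17:30.
Dmitri ∩ Gabriel ∩ Zane: 10:30-11:15, 16:15-17:30.
No common window is at least 90 minutes long.

none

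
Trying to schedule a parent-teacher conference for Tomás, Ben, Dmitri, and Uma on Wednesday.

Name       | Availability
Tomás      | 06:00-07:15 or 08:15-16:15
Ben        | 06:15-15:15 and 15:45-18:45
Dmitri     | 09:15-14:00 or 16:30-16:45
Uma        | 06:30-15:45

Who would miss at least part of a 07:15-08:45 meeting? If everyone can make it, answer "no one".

Tomás: not fully free for 07:15-08:45. Ben: free for 07:15-08:45. Dmitri: not fully free for 07:15-08:45. Uma: free for 07:15-08:45.

Dmitri, Tomás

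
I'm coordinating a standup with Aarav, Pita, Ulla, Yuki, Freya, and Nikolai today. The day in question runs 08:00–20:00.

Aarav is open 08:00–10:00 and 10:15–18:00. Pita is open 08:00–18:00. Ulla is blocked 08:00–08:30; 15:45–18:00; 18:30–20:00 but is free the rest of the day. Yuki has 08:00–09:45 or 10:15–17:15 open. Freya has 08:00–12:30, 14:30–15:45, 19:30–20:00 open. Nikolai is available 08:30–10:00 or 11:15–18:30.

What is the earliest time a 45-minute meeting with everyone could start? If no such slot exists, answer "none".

08:30

Aarav free: 08:00-10:00, 10:15-18:00.
Pita free: 08:00-18:00.
Ulla free: 08:30-15:45, 18:00-18:30 (invert busy blocks within the working day).
Yuki free: 08:00-09:45, 10:15-17:15.
Freya free: 08:00-12:30, 14:30-15:45, 19:30-20:00.
Nikolai free: 08:30-10:00, 11:15-18:30.
Aarav ∩ Pita: 08:00-10:00, 10:15-18:00.
Aarav ∩ Pita ∩ Ulla: 08:30-10:00, 10:15-15:45.
Aarav ∩ Pita ∩ Ulla ∩ Yuki: 08:30-09:45, 10:15-15:45.
Aarav ∩ Pita ∩ Ulla ∩ Yuki ∩ Freya: 08:30-09:45, 10:15-12:30, 14:30-15:45.
Aarav ∩ Pita ∩ Ulla ∩ Yuki ∩ Freya ∩ Nikolai: 08:30-09:45, 11:15-12:30, 14:30-15:45.
The first common window of at least 45 minutes is 08:30-09:45, so the earliest start is 08:30.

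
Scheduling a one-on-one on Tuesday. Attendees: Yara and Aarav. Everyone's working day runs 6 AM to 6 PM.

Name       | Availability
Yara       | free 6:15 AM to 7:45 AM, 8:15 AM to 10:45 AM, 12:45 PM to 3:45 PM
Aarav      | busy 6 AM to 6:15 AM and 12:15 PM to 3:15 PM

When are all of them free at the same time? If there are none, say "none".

Yara free: 06:15-07:45, 08:15-10:45, 12:45-15:45.
Aarav free: 06:15-12:15, 15:15-18:00 (invert busy blocks within the working day).
Yara ∩ Aarav: 06:15-07:45, 08:15-10:45, 15:15-15:45.

06:15-07:45, 08:15-10:45, 15:15-15:45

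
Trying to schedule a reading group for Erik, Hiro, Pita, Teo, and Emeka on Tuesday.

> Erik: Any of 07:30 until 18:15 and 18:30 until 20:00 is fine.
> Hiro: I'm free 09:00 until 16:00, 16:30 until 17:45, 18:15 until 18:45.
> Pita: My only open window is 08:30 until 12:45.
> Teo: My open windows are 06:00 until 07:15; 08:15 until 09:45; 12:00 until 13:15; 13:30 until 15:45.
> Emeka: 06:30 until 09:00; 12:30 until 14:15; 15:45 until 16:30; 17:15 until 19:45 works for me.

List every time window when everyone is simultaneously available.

Erik ∩ Hiro: 09:00-16:00, 16:30-17:45, 18:30-18:45.
Erik ∩ Hiro ∩ Pita: 09:00-12:45.
Erik ∩ Hiro ∩ Pita ∩ Teo: 09:00-09:45, 12:00-12:45.
Erik ∩ Hiro ∩ Pita ∩ Teo ∩ Emeka: 12:30-12:45.

12:30-12:45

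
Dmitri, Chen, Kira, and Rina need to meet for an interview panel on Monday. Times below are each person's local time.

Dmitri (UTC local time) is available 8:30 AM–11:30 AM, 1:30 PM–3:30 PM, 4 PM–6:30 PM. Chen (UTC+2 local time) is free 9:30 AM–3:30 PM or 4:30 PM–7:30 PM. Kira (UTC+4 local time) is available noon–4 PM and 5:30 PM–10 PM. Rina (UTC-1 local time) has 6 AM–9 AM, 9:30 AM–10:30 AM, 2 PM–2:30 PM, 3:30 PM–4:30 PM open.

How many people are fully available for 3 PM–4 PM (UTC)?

2

Dmitri in UTC: 08:30-11:30, 13:30-15:30, 16:00-18:30.
Chen in UTC: 07:30-13:30, 14:30-17:30 (subtract 2h to convert from UTC+2).
Kira in UTC: 08:00-12:00, 13:30-18:00 (subtract 4h to convert from UTC+4).
Rina in UTC: 07:00-10:00, 10:30-11:30, 15:00-15:30, 16:30-17:30 (add 1h to convert from UTC-1).
Chen and Kira can make the full 15:00-16:00 slot — that's 2.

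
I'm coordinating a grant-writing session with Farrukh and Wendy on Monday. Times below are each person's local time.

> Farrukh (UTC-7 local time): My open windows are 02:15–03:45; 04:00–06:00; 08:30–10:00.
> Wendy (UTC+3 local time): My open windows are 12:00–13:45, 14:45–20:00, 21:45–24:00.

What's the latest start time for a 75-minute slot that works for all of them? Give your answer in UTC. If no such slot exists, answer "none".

Farrukh in UTC: 09:15-10:45, 11:00-13:00, 15:30-17:00 (add 7h to convert from UTC-7).
Wendy in UTC: 09:00-10:45, 11:45-17:00, 18:45-21:00 (subtract 3h to convert from UTC+3).
Farrukh ∩ Wendy: 09:15-10:45, 11:45-13:00, 15:30-17:00.
Those are the intersection windows.
The last common window of at least 75 minutes is 15:30-17:00; a 75-minute meeting can start as late as 15:45 and still end by 17:00.

15:45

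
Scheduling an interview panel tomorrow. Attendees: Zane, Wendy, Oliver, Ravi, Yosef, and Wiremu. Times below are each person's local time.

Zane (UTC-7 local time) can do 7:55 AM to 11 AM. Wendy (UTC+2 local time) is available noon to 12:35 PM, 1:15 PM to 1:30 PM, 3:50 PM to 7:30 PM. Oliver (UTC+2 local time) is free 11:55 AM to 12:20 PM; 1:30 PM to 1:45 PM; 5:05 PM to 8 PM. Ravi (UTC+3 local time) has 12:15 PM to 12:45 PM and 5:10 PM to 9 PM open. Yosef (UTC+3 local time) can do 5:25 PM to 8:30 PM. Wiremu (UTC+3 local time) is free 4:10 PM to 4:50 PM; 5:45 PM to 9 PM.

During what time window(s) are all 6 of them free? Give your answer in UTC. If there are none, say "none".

Zane in UTC: 14:55-18:00 (add 7h to convert from UTC-7).
Wendy in UTC: 10:00-10:35, 11:15-11:30, 13:50-17:30 (subtract 2h to convert from UTC+2).
Oliver in UTC: 09:55-10:20, 11:30-11:45, 15:05-18:00 (subtract 2h to convert from UTC+2).
Ravi in UTC: 09:15-09:45, 14:10-18:00 (subtract 3h to convert from UTC+3).
Yosef in UTC: 14:25-17:30 (subtract 3h to convert from UTC+3).
Wiremu in UTC: 13:10-13:50, 14:45-18:00 (subtract 3h to convert from UTC+3).
Zane ∩ Wendy: 14:55-17:30.
Zane ∩ Wendy ∩ Oliver: 15:05-17:30.
Zane ∩ Wendy ∩ Oliver ∩ Ravi: 15:05-17:30.
Zane ∩ Wendy ∩ Oliver ∩ Ravi ∩ Yosef: 15:05-17:30.
Zane ∩ Wendy ∩ Oliver ∩ Ravi ∩ Yosef ∩ Wiremu: 15:05-17:30.

15:05-17:30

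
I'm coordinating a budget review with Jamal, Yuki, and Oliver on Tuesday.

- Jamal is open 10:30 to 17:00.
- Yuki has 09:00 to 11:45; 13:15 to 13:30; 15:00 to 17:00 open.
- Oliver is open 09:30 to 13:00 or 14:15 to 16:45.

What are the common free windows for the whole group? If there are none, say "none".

Jamal ∩ Yuki: 10:30-11:45, 13:15-13:30, 15:00-17:00.
Jamal ∩ Yuki ∩ Oliver: 10:30-11:45, 15:00-16:45.

10:30-11:45, 15:00-16:45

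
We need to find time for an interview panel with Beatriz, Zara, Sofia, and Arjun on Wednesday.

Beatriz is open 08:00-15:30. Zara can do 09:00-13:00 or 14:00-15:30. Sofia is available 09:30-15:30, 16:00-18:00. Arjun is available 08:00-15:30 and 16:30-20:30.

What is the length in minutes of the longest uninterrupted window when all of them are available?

Beatriz ∩ Zara: 09:00-13:00, 14:00-15:30.
Beatriz ∩ Zara ∩ Sofia: 09:30-13:00, 14:00-15:30.
Beatriz ∩ Zara ∩ Sofia ∩ Arjun: 09:30-13:00, 14:00-15:30.
The longest is 09:30-13:00 at 210 minutes.

210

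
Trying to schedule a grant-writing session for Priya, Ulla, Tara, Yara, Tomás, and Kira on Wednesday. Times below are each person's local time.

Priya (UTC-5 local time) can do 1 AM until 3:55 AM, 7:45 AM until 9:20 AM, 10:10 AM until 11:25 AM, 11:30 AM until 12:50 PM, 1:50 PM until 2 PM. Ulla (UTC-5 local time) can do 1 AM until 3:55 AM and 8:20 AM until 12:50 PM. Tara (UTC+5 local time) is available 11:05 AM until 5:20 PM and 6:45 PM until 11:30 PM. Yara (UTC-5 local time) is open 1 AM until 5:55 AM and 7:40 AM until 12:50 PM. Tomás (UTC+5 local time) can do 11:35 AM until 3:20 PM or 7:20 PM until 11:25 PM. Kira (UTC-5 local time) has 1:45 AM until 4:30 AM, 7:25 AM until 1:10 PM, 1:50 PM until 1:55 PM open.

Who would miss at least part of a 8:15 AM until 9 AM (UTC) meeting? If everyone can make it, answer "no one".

Priya in UTC: 06:00-08:55, 12:45-14:20, 15:10-16:25, 16:30-17:50, 18:50-19:00 (add 5h to convert from UTC-5).
Ulla in UTC: 06:00-08:55, 13:20-17:50 (add 5h to convert from UTC-5).
Tara in UTC: 06:05-12:20, 13:45-18:30 (subtract 5h to convert from UTC+5).
Yara in UTC: 06:00-10:55, 12:40-17:50 (add 5h to convert from UTC-5).
Tomás in UTC: 06:35-10:20, 14:20-18:25 (subtract 5h to convert from UTC+5).
Kira in UTC: 06:45-09:30, 12:25-18:10, 18:50-18:55 (add 5h to convert from UTC-5).
Priya: not fully free for 08:15-09:00. Ulla: not fully free for 08:15-09:00. Tara: free for 08:15-09:00. Yara: free for 08:15-09:00. Tomás: free for 08:15-09:00. Kira: free for 08:15-09:00.

Priya, Ulla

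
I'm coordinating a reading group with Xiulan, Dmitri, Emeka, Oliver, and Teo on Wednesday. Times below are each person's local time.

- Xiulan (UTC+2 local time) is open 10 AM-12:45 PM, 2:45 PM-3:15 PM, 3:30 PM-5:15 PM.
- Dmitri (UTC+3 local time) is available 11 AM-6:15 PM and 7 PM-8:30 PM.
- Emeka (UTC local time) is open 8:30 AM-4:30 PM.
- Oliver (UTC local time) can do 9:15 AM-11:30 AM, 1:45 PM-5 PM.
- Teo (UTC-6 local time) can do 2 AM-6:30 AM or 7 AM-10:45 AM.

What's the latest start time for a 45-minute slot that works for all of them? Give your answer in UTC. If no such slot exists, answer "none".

Xiulan in UTC: 08:00-10:45, 12:45-13:15, 13:30-15:15 (subtract 2h to convert from UTC+2).
Dmitri in UTC: 08:00-15:15, 16:00-17:30 (subtract 3h to convert from UTC+3).
Emeka in UTC: 08:30-16:30.
Oliver in UTC: 09:15-11:30, 13:45-17:00.
Teo in UTC: 08:00-12:30, 13:00-16:45 (add 6h to convert from UTC-6).
Xiulan ∩ Dmitri: 08:00-10:45, 12:45-13:15, 13:30-15:15.
Xiulan ∩ Dmitri ∩ Emeka: 08:30-10:45, 12:45-13:15, 13:30-15:15.
Xiulan ∩ Dmitri ∩ Emeka ∩ Oliver: 09:15-10:45, 13:45-15:15.
Xiulan ∩ Dmitri ∩ Emeka ∩ Oliver ∩ Teo: 09:15-10:45, 13:45-15:15.
The last common window of at least 45 minutes is 13:45-15:15; a 45-minute meeting can start as late as 14:30 and still end by 15:15.

14:30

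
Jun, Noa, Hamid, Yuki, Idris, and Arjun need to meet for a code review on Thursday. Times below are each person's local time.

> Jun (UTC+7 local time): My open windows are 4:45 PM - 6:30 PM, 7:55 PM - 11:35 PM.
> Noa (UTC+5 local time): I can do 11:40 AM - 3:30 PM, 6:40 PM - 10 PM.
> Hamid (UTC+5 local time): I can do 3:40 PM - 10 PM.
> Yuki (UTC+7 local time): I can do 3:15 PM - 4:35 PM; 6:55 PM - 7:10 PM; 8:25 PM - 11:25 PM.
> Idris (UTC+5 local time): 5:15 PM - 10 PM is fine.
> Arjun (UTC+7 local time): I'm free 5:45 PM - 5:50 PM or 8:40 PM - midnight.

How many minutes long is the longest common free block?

Jun in UTC: 09:45-11:30, 12:55-16:35 (subtract 7h to convert from UTC+7).
Noa in UTC: 06:40-10:30, 13:40-17:00 (subtract 5h to convert from UTC+5).
Hamid in UTC: 10:40-17:00 (subtract 5h to convert from UTC+5).
Yuki in UTC: 08:15-09:35, 11:55-12:10, 13:25-16:25 (subtract 7h to convert from UTC+7).
Idris in UTC: 12:15-17:00 (subtract 5h to convert from UTC+5).
Arjun in UTC: 10:45-10:50, 13:40-17:00 (subtract 7h to convert from UTC+7).
Jun ∩ Noa: 09:45-10:30, 13:40-16:35.
Jun ∩ Noa ∩ Hamid: 13:40-16:35.
Jun ∩ Noa ∩ Hamid ∩ Yuki: 13:40-16:25.
Jun ∩ Noa ∩ Hamid ∩ Yuki ∩ Idris: 13:40-16:25.
Jun ∩ Noa ∩ Hamid ∩ Yuki ∩ Idris ∩ Arjun: 13:40-16:25.
So the common availability across everyone is 13:40-16:25.
The longest is 13:40-16:25 at 165 minutes.

165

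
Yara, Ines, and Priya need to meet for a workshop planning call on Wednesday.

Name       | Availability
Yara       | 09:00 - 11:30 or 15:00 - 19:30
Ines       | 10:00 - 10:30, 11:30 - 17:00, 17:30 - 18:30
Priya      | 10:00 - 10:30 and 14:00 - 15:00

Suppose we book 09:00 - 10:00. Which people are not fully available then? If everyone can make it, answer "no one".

Ines, Priya

Yara: free for 09:00-10:00. Ines: not fully free for 09:00-10:00. Priya: not fully free for 09:00-10:00.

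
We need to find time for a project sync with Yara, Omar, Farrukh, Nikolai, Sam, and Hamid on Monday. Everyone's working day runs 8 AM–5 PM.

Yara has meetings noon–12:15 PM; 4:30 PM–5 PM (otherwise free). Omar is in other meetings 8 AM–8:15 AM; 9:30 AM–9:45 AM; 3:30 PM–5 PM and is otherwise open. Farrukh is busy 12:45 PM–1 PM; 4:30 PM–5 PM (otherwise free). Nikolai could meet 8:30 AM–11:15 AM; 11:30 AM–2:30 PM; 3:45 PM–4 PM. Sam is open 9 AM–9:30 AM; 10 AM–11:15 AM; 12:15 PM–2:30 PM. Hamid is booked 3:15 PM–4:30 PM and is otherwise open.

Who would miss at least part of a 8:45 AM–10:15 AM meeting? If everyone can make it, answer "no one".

Yara free: 08:00-12:00, 12:15-16:30 (invert busy blocks within the working day).
Omar free: 08:15-09:30, 09:45-15:30 (invert busy blocks within the working day).
Farrukh free: 08:00-12:45, 13:00-16:30 (invert busy blocks within the working day).
Nikolai free: 08:30-11:15, 11:30-14:30, 15:45-16:00.
Sam free: 09:00-09:30, 10:00-11:15, 12:15-14:30.
Hamid free: 08:00-15:15, 16:30-17:00 (invert busy blocks within the working day).
Yara: free for 08:45-10:15. Omar: not fully free for 08:45-10:15. Farrukh: free for 08:45-10:15. Nikolai: free for 08:45-10:15. Sam: not fully free for 08:45-10:15. Hamid: free for 08:45-10:15.

Omar, Sam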